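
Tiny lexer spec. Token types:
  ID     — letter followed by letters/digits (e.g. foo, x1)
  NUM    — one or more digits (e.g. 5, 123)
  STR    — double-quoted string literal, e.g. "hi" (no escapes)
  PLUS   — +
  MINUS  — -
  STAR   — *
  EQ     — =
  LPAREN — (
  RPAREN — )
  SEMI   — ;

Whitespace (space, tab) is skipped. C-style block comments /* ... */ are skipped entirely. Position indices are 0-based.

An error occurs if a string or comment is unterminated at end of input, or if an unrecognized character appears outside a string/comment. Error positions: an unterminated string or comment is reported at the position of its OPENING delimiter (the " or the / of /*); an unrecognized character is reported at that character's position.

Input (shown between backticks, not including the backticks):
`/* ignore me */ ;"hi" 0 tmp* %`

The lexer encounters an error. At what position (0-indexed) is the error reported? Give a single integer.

pos=0: enter COMMENT mode (saw '/*')
exit COMMENT mode (now at pos=15)
pos=16: emit SEMI ';'
pos=17: enter STRING mode
pos=17: emit STR "hi" (now at pos=21)
pos=22: emit NUM '0' (now at pos=23)
pos=24: emit ID 'tmp' (now at pos=27)
pos=27: emit STAR '*'
pos=29: ERROR — unrecognized char '%'

Answer: 29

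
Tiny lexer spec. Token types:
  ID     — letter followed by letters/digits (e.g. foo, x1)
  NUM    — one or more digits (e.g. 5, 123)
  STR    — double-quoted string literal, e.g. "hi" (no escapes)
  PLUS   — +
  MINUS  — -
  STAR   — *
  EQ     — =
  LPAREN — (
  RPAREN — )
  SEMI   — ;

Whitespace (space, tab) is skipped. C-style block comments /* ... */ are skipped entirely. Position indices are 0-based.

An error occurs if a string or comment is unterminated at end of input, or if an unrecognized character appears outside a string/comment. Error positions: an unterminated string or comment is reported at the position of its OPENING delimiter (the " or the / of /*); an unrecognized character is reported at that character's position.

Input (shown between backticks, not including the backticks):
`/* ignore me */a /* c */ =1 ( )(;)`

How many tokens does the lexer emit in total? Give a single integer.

pos=0: enter COMMENT mode (saw '/*')
exit COMMENT mode (now at pos=15)
pos=15: emit ID 'a' (now at pos=16)
pos=17: enter COMMENT mode (saw '/*')
exit COMMENT mode (now at pos=24)
pos=25: emit EQ '='
pos=26: emit NUM '1' (now at pos=27)
pos=28: emit LPAREN '('
pos=30: emit RPAREN ')'
pos=31: emit LPAREN '('
pos=32: emit SEMI ';'
pos=33: emit RPAREN ')'
DONE. 8 tokens: [ID, EQ, NUM, LPAREN, RPAREN, LPAREN, SEMI, RPAREN]

Answer: 8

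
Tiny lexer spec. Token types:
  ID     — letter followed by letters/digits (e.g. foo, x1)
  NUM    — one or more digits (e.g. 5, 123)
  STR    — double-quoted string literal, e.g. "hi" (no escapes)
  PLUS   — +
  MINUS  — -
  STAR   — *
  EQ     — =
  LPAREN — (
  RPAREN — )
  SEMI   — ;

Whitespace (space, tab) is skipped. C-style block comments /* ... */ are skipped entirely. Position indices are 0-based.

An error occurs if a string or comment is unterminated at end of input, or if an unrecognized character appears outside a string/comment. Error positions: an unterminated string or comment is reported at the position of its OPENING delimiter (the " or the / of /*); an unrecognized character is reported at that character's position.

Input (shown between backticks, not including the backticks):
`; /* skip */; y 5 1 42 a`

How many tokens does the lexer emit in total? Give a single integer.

pos=0: emit SEMI ';'
pos=2: enter COMMENT mode (saw '/*')
exit COMMENT mode (now at pos=12)
pos=12: emit SEMI ';'
pos=14: emit ID 'y' (now at pos=15)
pos=16: emit NUM '5' (now at pos=17)
pos=18: emit NUM '1' (now at pos=19)
pos=20: emit NUM '42' (now at pos=22)
pos=23: emit ID 'a' (now at pos=24)
DONE. 7 tokens: [SEMI, SEMI, ID, NUM, NUM, NUM, ID]

Answer: 7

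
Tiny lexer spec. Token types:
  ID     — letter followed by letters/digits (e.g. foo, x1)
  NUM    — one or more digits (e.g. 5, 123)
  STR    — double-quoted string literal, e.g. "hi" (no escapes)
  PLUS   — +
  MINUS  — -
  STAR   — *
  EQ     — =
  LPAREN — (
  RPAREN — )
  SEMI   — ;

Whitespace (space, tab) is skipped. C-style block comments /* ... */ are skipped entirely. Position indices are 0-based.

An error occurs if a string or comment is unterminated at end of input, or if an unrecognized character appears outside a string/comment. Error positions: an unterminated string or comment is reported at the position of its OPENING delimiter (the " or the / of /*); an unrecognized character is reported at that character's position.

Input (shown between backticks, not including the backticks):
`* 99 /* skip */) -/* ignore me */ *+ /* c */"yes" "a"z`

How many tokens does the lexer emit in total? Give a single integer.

Answer: 9

Derivation:
pos=0: emit STAR '*'
pos=2: emit NUM '99' (now at pos=4)
pos=5: enter COMMENT mode (saw '/*')
exit COMMENT mode (now at pos=15)
pos=15: emit RPAREN ')'
pos=17: emit MINUS '-'
pos=18: enter COMMENT mode (saw '/*')
exit COMMENT mode (now at pos=33)
pos=34: emit STAR '*'
pos=35: emit PLUS '+'
pos=37: enter COMMENT mode (saw '/*')
exit COMMENT mode (now at pos=44)
pos=44: enter STRING mode
pos=44: emit STR "yes" (now at pos=49)
pos=50: enter STRING mode
pos=50: emit STR "a" (now at pos=53)
pos=53: emit ID 'z' (now at pos=54)
DONE. 9 tokens: [STAR, NUM, RPAREN, MINUS, STAR, PLUS, STR, STR, ID]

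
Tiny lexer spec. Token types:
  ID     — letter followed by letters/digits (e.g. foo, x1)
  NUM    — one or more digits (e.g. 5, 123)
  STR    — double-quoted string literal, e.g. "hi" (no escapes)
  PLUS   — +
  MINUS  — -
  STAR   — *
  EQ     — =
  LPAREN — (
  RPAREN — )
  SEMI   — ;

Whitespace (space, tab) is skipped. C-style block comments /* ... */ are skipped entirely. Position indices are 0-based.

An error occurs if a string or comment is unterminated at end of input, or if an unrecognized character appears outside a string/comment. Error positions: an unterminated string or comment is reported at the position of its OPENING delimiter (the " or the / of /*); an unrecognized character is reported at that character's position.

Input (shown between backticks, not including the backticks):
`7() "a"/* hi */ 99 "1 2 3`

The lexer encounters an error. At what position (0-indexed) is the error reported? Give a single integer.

pos=0: emit NUM '7' (now at pos=1)
pos=1: emit LPAREN '('
pos=2: emit RPAREN ')'
pos=4: enter STRING mode
pos=4: emit STR "a" (now at pos=7)
pos=7: enter COMMENT mode (saw '/*')
exit COMMENT mode (now at pos=15)
pos=16: emit NUM '99' (now at pos=18)
pos=19: enter STRING mode
pos=19: ERROR — unterminated string

Answer: 19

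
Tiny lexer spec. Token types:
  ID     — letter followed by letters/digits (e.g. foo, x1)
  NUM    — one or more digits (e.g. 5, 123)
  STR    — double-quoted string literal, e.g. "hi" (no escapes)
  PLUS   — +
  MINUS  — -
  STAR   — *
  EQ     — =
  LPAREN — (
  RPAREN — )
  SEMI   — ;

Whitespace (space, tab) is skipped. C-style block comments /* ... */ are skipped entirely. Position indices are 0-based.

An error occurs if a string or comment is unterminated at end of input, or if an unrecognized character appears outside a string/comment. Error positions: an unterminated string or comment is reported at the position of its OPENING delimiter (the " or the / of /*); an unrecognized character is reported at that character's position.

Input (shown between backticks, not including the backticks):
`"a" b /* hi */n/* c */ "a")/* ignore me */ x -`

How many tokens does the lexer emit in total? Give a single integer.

pos=0: enter STRING mode
pos=0: emit STR "a" (now at pos=3)
pos=4: emit ID 'b' (now at pos=5)
pos=6: enter COMMENT mode (saw '/*')
exit COMMENT mode (now at pos=14)
pos=14: emit ID 'n' (now at pos=15)
pos=15: enter COMMENT mode (saw '/*')
exit COMMENT mode (now at pos=22)
pos=23: enter STRING mode
pos=23: emit STR "a" (now at pos=26)
pos=26: emit RPAREN ')'
pos=27: enter COMMENT mode (saw '/*')
exit COMMENT mode (now at pos=42)
pos=43: emit ID 'x' (now at pos=44)
pos=45: emit MINUS '-'
DONE. 7 tokens: [STR, ID, ID, STR, RPAREN, ID, MINUS]

Answer: 7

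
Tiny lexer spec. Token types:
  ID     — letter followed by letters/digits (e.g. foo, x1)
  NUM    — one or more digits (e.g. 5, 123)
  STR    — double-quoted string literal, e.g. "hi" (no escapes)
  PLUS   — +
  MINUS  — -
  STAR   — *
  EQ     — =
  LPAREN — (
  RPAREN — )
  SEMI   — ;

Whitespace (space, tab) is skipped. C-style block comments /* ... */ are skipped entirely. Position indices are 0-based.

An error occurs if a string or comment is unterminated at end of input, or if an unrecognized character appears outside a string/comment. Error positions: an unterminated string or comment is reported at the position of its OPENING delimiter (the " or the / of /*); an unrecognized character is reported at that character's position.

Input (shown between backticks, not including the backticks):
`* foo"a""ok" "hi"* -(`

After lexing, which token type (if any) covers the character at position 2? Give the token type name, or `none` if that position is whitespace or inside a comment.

pos=0: emit STAR '*'
pos=2: emit ID 'foo' (now at pos=5)
pos=5: enter STRING mode
pos=5: emit STR "a" (now at pos=8)
pos=8: enter STRING mode
pos=8: emit STR "ok" (now at pos=12)
pos=13: enter STRING mode
pos=13: emit STR "hi" (now at pos=17)
pos=17: emit STAR '*'
pos=19: emit MINUS '-'
pos=20: emit LPAREN '('
DONE. 8 tokens: [STAR, ID, STR, STR, STR, STAR, MINUS, LPAREN]
Position 2: char is 'f' -> ID

Answer: ID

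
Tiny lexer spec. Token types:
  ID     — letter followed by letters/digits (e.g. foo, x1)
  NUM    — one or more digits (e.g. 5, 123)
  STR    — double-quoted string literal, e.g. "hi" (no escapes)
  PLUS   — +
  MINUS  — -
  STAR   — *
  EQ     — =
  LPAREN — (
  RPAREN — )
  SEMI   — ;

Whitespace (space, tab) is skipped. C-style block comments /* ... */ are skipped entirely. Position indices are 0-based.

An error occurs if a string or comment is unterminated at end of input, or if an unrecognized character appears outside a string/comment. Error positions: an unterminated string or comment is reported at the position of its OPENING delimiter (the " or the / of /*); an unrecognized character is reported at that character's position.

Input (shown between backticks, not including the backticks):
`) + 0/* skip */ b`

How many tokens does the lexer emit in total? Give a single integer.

Answer: 4

Derivation:
pos=0: emit RPAREN ')'
pos=2: emit PLUS '+'
pos=4: emit NUM '0' (now at pos=5)
pos=5: enter COMMENT mode (saw '/*')
exit COMMENT mode (now at pos=15)
pos=16: emit ID 'b' (now at pos=17)
DONE. 4 tokens: [RPAREN, PLUS, NUM, ID]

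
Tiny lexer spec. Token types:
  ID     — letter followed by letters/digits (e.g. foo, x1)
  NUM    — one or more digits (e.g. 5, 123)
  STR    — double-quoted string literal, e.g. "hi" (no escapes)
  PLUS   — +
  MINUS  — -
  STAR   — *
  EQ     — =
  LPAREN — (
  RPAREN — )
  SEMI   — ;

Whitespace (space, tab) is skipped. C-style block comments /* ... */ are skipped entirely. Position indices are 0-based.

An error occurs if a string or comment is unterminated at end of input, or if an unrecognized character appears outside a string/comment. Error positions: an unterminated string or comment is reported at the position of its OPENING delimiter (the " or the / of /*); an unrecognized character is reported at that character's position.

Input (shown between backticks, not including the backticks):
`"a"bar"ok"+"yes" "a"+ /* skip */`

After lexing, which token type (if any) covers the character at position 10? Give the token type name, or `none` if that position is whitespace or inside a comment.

Answer: PLUS

Derivation:
pos=0: enter STRING mode
pos=0: emit STR "a" (now at pos=3)
pos=3: emit ID 'bar' (now at pos=6)
pos=6: enter STRING mode
pos=6: emit STR "ok" (now at pos=10)
pos=10: emit PLUS '+'
pos=11: enter STRING mode
pos=11: emit STR "yes" (now at pos=16)
pos=17: enter STRING mode
pos=17: emit STR "a" (now at pos=20)
pos=20: emit PLUS '+'
pos=22: enter COMMENT mode (saw '/*')
exit COMMENT mode (now at pos=32)
DONE. 7 tokens: [STR, ID, STR, PLUS, STR, STR, PLUS]
Position 10: char is '+' -> PLUS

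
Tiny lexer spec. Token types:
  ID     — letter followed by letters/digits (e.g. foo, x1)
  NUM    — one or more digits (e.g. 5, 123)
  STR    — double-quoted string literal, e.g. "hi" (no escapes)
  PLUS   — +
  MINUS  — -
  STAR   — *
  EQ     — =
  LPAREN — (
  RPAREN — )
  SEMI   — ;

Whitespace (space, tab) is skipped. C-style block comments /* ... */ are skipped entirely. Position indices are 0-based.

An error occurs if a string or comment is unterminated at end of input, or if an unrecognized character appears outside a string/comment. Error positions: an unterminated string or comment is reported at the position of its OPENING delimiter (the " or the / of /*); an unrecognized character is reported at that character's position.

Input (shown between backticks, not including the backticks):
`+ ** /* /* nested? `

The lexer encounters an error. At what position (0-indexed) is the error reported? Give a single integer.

pos=0: emit PLUS '+'
pos=2: emit STAR '*'
pos=3: emit STAR '*'
pos=5: enter COMMENT mode (saw '/*')
pos=5: ERROR — unterminated comment (reached EOF)

Answer: 5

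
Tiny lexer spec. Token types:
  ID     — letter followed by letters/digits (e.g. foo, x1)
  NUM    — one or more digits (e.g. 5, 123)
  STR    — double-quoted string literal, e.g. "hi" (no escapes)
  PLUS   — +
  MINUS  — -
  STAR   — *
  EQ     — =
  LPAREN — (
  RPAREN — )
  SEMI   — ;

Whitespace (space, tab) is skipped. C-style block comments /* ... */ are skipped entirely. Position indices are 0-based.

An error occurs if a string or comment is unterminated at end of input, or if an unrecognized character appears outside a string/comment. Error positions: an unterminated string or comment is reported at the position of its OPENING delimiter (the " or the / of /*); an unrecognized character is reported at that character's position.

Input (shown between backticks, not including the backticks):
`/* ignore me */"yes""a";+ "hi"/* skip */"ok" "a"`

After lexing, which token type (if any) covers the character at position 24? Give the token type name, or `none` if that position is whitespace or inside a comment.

Answer: PLUS

Derivation:
pos=0: enter COMMENT mode (saw '/*')
exit COMMENT mode (now at pos=15)
pos=15: enter STRING mode
pos=15: emit STR "yes" (now at pos=20)
pos=20: enter STRING mode
pos=20: emit STR "a" (now at pos=23)
pos=23: emit SEMI ';'
pos=24: emit PLUS '+'
pos=26: enter STRING mode
pos=26: emit STR "hi" (now at pos=30)
pos=30: enter COMMENT mode (saw '/*')
exit COMMENT mode (now at pos=40)
pos=40: enter STRING mode
pos=40: emit STR "ok" (now at pos=44)
pos=45: enter STRING mode
pos=45: emit STR "a" (now at pos=48)
DONE. 7 tokens: [STR, STR, SEMI, PLUS, STR, STR, STR]
Position 24: char is '+' -> PLUS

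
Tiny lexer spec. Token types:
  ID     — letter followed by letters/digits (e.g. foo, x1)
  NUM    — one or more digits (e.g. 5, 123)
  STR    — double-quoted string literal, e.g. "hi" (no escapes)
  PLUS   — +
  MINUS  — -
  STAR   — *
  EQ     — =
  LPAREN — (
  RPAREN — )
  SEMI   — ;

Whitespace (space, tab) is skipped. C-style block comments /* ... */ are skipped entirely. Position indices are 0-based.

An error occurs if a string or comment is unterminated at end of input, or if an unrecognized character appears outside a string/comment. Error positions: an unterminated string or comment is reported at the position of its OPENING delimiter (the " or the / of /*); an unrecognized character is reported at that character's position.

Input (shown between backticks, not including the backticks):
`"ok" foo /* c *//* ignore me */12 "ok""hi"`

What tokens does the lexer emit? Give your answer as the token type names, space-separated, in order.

Answer: STR ID NUM STR STR

Derivation:
pos=0: enter STRING mode
pos=0: emit STR "ok" (now at pos=4)
pos=5: emit ID 'foo' (now at pos=8)
pos=9: enter COMMENT mode (saw '/*')
exit COMMENT mode (now at pos=16)
pos=16: enter COMMENT mode (saw '/*')
exit COMMENT mode (now at pos=31)
pos=31: emit NUM '12' (now at pos=33)
pos=34: enter STRING mode
pos=34: emit STR "ok" (now at pos=38)
pos=38: enter STRING mode
pos=38: emit STR "hi" (now at pos=42)
DONE. 5 tokens: [STR, ID, NUM, STR, STR]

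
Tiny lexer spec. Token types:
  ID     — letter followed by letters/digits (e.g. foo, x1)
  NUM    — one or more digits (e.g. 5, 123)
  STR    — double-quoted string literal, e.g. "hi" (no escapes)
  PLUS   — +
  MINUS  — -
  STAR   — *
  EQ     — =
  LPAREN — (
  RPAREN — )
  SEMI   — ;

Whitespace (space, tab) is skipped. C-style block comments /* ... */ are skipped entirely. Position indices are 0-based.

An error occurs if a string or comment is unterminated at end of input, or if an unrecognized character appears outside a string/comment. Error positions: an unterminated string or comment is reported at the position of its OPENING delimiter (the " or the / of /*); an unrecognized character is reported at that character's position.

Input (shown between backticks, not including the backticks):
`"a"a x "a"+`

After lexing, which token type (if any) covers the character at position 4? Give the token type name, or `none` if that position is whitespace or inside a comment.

Answer: none

Derivation:
pos=0: enter STRING mode
pos=0: emit STR "a" (now at pos=3)
pos=3: emit ID 'a' (now at pos=4)
pos=5: emit ID 'x' (now at pos=6)
pos=7: enter STRING mode
pos=7: emit STR "a" (now at pos=10)
pos=10: emit PLUS '+'
DONE. 5 tokens: [STR, ID, ID, STR, PLUS]
Position 4: char is ' ' -> none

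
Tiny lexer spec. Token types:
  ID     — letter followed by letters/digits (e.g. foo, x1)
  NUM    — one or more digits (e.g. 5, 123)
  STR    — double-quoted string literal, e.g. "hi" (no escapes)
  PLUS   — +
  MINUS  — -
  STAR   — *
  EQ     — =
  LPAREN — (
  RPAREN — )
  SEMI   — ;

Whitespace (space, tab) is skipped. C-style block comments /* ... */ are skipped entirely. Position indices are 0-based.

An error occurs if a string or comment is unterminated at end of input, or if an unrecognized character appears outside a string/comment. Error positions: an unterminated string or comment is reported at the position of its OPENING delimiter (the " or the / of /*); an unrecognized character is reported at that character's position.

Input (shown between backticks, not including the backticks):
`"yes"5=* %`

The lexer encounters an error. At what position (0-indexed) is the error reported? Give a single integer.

pos=0: enter STRING mode
pos=0: emit STR "yes" (now at pos=5)
pos=5: emit NUM '5' (now at pos=6)
pos=6: emit EQ '='
pos=7: emit STAR '*'
pos=9: ERROR — unrecognized char '%'

Answer: 9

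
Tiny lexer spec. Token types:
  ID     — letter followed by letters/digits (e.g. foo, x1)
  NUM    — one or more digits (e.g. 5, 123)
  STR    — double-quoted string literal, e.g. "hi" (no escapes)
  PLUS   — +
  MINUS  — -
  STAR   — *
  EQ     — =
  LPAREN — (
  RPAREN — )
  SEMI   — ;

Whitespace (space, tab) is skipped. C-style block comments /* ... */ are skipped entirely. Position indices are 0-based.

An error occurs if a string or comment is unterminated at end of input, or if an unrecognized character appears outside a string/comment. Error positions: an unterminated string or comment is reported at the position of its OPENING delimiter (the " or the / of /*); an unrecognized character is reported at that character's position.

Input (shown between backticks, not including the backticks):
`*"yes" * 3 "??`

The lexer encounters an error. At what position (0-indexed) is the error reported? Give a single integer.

Answer: 11

Derivation:
pos=0: emit STAR '*'
pos=1: enter STRING mode
pos=1: emit STR "yes" (now at pos=6)
pos=7: emit STAR '*'
pos=9: emit NUM '3' (now at pos=10)
pos=11: enter STRING mode
pos=11: ERROR — unterminated string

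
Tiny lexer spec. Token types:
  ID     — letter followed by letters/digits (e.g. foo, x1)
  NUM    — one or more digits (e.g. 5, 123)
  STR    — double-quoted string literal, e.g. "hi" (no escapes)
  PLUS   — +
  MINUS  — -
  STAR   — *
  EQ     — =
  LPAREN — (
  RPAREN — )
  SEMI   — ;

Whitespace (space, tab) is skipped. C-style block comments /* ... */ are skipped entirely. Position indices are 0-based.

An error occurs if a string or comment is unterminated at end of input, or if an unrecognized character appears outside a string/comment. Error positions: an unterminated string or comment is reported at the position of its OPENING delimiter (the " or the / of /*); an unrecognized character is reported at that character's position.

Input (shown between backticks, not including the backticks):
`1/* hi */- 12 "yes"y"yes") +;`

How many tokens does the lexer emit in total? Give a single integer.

Answer: 9

Derivation:
pos=0: emit NUM '1' (now at pos=1)
pos=1: enter COMMENT mode (saw '/*')
exit COMMENT mode (now at pos=9)
pos=9: emit MINUS '-'
pos=11: emit NUM '12' (now at pos=13)
pos=14: enter STRING mode
pos=14: emit STR "yes" (now at pos=19)
pos=19: emit ID 'y' (now at pos=20)
pos=20: enter STRING mode
pos=20: emit STR "yes" (now at pos=25)
pos=25: emit RPAREN ')'
pos=27: emit PLUS '+'
pos=28: emit SEMI ';'
DONE. 9 tokens: [NUM, MINUS, NUM, STR, ID, STR, RPAREN, PLUS, SEMI]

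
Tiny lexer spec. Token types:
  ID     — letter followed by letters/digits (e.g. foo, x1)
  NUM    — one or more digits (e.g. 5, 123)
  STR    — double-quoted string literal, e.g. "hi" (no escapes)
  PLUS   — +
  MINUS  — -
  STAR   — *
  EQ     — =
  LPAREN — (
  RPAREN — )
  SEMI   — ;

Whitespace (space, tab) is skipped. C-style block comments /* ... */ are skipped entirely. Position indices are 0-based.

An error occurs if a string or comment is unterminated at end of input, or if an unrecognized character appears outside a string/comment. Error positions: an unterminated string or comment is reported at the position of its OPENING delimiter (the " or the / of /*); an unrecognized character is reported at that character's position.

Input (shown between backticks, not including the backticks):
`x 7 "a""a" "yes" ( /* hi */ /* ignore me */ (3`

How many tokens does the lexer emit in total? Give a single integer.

pos=0: emit ID 'x' (now at pos=1)
pos=2: emit NUM '7' (now at pos=3)
pos=4: enter STRING mode
pos=4: emit STR "a" (now at pos=7)
pos=7: enter STRING mode
pos=7: emit STR "a" (now at pos=10)
pos=11: enter STRING mode
pos=11: emit STR "yes" (now at pos=16)
pos=17: emit LPAREN '('
pos=19: enter COMMENT mode (saw '/*')
exit COMMENT mode (now at pos=27)
pos=28: enter COMMENT mode (saw '/*')
exit COMMENT mode (now at pos=43)
pos=44: emit LPAREN '('
pos=45: emit NUM '3' (now at pos=46)
DONE. 8 tokens: [ID, NUM, STR, STR, STR, LPAREN, LPAREN, NUM]

Answer: 8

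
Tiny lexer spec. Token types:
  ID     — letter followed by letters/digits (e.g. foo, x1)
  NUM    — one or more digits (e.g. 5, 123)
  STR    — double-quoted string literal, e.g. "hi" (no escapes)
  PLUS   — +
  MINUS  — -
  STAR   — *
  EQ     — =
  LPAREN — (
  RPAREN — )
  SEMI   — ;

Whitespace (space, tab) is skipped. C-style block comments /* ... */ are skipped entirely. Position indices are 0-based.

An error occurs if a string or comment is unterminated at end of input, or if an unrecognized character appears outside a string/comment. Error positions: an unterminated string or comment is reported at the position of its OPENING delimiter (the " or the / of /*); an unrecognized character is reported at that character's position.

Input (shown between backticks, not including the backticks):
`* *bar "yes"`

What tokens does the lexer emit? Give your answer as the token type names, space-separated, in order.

pos=0: emit STAR '*'
pos=2: emit STAR '*'
pos=3: emit ID 'bar' (now at pos=6)
pos=7: enter STRING mode
pos=7: emit STR "yes" (now at pos=12)
DONE. 4 tokens: [STAR, STAR, ID, STR]

Answer: STAR STAR ID STR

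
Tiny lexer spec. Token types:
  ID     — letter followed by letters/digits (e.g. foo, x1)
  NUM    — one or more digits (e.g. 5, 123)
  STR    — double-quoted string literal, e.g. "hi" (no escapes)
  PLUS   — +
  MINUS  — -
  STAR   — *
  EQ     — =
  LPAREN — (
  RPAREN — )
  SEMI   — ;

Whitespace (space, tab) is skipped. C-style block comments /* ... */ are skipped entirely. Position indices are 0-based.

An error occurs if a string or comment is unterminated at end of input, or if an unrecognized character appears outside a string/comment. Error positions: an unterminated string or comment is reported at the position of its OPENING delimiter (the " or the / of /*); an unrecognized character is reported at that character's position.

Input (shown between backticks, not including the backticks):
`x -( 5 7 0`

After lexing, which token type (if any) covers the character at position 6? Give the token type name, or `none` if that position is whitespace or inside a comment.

Answer: none

Derivation:
pos=0: emit ID 'x' (now at pos=1)
pos=2: emit MINUS '-'
pos=3: emit LPAREN '('
pos=5: emit NUM '5' (now at pos=6)
pos=7: emit NUM '7' (now at pos=8)
pos=9: emit NUM '0' (now at pos=10)
DONE. 6 tokens: [ID, MINUS, LPAREN, NUM, NUM, NUM]
Position 6: char is ' ' -> none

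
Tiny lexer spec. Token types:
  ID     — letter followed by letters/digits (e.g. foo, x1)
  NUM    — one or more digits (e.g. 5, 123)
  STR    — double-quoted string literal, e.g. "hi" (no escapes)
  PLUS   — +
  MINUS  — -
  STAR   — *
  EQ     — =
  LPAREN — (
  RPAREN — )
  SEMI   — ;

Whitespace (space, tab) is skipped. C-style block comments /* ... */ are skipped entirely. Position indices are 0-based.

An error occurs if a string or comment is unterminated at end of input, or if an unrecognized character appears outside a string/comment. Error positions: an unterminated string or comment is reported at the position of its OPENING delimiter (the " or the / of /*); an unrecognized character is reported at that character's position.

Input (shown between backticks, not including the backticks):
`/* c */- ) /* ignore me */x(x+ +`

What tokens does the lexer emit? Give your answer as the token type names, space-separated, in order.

Answer: MINUS RPAREN ID LPAREN ID PLUS PLUS

Derivation:
pos=0: enter COMMENT mode (saw '/*')
exit COMMENT mode (now at pos=7)
pos=7: emit MINUS '-'
pos=9: emit RPAREN ')'
pos=11: enter COMMENT mode (saw '/*')
exit COMMENT mode (now at pos=26)
pos=26: emit ID 'x' (now at pos=27)
pos=27: emit LPAREN '('
pos=28: emit ID 'x' (now at pos=29)
pos=29: emit PLUS '+'
pos=31: emit PLUS '+'
DONE. 7 tokens: [MINUS, RPAREN, ID, LPAREN, ID, PLUS, PLUS]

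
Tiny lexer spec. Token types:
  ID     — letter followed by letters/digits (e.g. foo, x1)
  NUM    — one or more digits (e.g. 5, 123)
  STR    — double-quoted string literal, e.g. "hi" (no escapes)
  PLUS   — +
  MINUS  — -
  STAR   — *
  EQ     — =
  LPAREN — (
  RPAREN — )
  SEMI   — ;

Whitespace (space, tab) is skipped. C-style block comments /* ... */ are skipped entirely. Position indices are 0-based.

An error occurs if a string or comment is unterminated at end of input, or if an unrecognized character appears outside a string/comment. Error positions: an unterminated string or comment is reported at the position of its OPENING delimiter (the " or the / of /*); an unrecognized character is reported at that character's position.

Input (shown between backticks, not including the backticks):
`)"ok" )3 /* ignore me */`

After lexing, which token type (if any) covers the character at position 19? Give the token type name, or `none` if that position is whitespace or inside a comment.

pos=0: emit RPAREN ')'
pos=1: enter STRING mode
pos=1: emit STR "ok" (now at pos=5)
pos=6: emit RPAREN ')'
pos=7: emit NUM '3' (now at pos=8)
pos=9: enter COMMENT mode (saw '/*')
exit COMMENT mode (now at pos=24)
DONE. 4 tokens: [RPAREN, STR, RPAREN, NUM]
Position 19: char is 'm' -> none

Answer: none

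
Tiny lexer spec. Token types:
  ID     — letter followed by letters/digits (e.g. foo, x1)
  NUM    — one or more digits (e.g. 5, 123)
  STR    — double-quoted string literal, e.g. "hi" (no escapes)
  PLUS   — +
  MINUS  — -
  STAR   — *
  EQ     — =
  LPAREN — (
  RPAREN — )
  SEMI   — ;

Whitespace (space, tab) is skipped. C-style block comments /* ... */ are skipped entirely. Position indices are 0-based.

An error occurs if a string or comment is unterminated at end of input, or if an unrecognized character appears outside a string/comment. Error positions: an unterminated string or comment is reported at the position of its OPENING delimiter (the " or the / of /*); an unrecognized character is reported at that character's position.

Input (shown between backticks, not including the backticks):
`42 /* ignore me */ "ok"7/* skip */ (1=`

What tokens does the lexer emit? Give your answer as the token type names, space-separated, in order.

Answer: NUM STR NUM LPAREN NUM EQ

Derivation:
pos=0: emit NUM '42' (now at pos=2)
pos=3: enter COMMENT mode (saw '/*')
exit COMMENT mode (now at pos=18)
pos=19: enter STRING mode
pos=19: emit STR "ok" (now at pos=23)
pos=23: emit NUM '7' (now at pos=24)
pos=24: enter COMMENT mode (saw '/*')
exit COMMENT mode (now at pos=34)
pos=35: emit LPAREN '('
pos=36: emit NUM '1' (now at pos=37)
pos=37: emit EQ '='
DONE. 6 tokens: [NUM, STR, NUM, LPAREN, NUM, EQ]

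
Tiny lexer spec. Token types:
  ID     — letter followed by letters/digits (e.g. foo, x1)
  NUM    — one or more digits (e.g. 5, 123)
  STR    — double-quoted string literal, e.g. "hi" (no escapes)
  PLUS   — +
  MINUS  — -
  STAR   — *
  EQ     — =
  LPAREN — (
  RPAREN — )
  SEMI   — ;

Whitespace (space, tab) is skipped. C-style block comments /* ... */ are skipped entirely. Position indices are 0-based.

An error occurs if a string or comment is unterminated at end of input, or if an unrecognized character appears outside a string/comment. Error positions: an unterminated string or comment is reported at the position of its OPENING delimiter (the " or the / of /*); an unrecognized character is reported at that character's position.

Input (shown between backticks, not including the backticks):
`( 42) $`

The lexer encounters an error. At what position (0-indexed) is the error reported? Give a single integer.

Answer: 6

Derivation:
pos=0: emit LPAREN '('
pos=2: emit NUM '42' (now at pos=4)
pos=4: emit RPAREN ')'
pos=6: ERROR — unrecognized char '$'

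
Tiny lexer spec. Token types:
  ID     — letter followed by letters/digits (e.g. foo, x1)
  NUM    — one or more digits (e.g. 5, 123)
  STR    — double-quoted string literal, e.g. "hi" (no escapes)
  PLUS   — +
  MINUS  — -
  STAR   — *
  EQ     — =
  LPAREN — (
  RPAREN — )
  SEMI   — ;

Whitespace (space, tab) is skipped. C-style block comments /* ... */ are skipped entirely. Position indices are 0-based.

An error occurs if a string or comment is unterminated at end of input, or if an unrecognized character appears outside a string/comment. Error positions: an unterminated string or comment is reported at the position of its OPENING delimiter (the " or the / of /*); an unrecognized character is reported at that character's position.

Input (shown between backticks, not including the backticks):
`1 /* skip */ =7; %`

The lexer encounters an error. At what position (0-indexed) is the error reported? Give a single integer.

pos=0: emit NUM '1' (now at pos=1)
pos=2: enter COMMENT mode (saw '/*')
exit COMMENT mode (now at pos=12)
pos=13: emit EQ '='
pos=14: emit NUM '7' (now at pos=15)
pos=15: emit SEMI ';'
pos=17: ERROR — unrecognized char '%'

Answer: 17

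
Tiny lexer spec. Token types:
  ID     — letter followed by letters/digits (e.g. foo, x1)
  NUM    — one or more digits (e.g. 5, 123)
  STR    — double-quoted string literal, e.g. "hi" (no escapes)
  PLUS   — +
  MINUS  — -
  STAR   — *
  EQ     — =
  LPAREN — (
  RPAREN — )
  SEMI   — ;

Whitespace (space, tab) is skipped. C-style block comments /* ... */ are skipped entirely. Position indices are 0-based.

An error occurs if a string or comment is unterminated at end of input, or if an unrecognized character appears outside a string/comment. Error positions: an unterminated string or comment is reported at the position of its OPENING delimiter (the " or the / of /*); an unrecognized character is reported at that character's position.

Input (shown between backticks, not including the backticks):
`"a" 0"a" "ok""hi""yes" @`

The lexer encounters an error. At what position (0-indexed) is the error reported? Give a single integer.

Answer: 23

Derivation:
pos=0: enter STRING mode
pos=0: emit STR "a" (now at pos=3)
pos=4: emit NUM '0' (now at pos=5)
pos=5: enter STRING mode
pos=5: emit STR "a" (now at pos=8)
pos=9: enter STRING mode
pos=9: emit STR "ok" (now at pos=13)
pos=13: enter STRING mode
pos=13: emit STR "hi" (now at pos=17)
pos=17: enter STRING mode
pos=17: emit STR "yes" (now at pos=22)
pos=23: ERROR — unrecognized char '@'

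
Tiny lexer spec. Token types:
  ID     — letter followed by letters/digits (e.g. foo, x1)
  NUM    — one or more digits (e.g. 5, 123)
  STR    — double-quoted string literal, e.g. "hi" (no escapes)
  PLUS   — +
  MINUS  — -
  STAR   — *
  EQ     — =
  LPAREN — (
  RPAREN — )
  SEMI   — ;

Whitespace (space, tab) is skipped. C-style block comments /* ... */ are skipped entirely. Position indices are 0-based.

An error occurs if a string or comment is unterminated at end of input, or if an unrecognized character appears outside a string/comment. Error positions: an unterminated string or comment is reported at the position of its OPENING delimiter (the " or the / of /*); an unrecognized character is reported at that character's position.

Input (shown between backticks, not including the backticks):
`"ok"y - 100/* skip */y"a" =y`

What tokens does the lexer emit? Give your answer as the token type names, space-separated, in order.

Answer: STR ID MINUS NUM ID STR EQ ID

Derivation:
pos=0: enter STRING mode
pos=0: emit STR "ok" (now at pos=4)
pos=4: emit ID 'y' (now at pos=5)
pos=6: emit MINUS '-'
pos=8: emit NUM '100' (now at pos=11)
pos=11: enter COMMENT mode (saw '/*')
exit COMMENT mode (now at pos=21)
pos=21: emit ID 'y' (now at pos=22)
pos=22: enter STRING mode
pos=22: emit STR "a" (now at pos=25)
pos=26: emit EQ '='
pos=27: emit ID 'y' (now at pos=28)
DONE. 8 tokens: [STR, ID, MINUS, NUM, ID, STR, EQ, ID]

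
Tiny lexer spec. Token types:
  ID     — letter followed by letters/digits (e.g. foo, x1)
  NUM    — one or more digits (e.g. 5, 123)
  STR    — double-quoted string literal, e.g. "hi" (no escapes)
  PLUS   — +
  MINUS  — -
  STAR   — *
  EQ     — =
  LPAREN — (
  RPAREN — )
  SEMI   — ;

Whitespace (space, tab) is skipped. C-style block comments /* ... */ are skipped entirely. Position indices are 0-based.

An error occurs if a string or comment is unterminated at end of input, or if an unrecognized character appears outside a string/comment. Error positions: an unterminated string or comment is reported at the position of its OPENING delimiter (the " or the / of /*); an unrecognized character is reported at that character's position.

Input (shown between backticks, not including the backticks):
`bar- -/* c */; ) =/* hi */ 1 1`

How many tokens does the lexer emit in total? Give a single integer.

pos=0: emit ID 'bar' (now at pos=3)
pos=3: emit MINUS '-'
pos=5: emit MINUS '-'
pos=6: enter COMMENT mode (saw '/*')
exit COMMENT mode (now at pos=13)
pos=13: emit SEMI ';'
pos=15: emit RPAREN ')'
pos=17: emit EQ '='
pos=18: enter COMMENT mode (saw '/*')
exit COMMENT mode (now at pos=26)
pos=27: emit NUM '1' (now at pos=28)
pos=29: emit NUM '1' (now at pos=30)
DONE. 8 tokens: [ID, MINUS, MINUS, SEMI, RPAREN, EQ, NUM, NUM]

Answer: 8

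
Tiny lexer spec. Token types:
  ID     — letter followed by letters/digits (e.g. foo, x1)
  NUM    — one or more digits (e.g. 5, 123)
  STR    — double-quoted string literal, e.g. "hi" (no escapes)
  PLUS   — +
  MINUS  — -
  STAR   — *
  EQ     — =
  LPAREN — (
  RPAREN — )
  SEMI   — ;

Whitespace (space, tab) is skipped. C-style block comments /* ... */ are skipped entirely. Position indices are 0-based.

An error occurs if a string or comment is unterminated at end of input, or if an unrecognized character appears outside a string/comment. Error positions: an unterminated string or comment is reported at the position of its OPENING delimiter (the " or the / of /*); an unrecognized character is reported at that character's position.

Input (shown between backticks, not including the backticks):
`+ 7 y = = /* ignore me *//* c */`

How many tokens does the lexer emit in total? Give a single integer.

Answer: 5

Derivation:
pos=0: emit PLUS '+'
pos=2: emit NUM '7' (now at pos=3)
pos=4: emit ID 'y' (now at pos=5)
pos=6: emit EQ '='
pos=8: emit EQ '='
pos=10: enter COMMENT mode (saw '/*')
exit COMMENT mode (now at pos=25)
pos=25: enter COMMENT mode (saw '/*')
exit COMMENT mode (now at pos=32)
DONE. 5 tokens: [PLUS, NUM, ID, EQ, EQ]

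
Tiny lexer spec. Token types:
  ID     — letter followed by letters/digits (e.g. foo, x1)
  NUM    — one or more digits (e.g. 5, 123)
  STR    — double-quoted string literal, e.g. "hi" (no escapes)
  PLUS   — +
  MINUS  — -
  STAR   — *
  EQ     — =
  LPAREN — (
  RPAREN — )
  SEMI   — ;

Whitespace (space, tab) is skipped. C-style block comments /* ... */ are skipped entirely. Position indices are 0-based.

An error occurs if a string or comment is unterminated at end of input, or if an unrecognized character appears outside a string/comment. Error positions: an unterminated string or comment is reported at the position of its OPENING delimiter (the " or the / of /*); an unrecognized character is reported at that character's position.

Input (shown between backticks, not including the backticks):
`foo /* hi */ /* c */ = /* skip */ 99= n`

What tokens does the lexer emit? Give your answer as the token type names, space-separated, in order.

pos=0: emit ID 'foo' (now at pos=3)
pos=4: enter COMMENT mode (saw '/*')
exit COMMENT mode (now at pos=12)
pos=13: enter COMMENT mode (saw '/*')
exit COMMENT mode (now at pos=20)
pos=21: emit EQ '='
pos=23: enter COMMENT mode (saw '/*')
exit COMMENT mode (now at pos=33)
pos=34: emit NUM '99' (now at pos=36)
pos=36: emit EQ '='
pos=38: emit ID 'n' (now at pos=39)
DONE. 5 tokens: [ID, EQ, NUM, EQ, ID]

Answer: ID EQ NUM EQ ID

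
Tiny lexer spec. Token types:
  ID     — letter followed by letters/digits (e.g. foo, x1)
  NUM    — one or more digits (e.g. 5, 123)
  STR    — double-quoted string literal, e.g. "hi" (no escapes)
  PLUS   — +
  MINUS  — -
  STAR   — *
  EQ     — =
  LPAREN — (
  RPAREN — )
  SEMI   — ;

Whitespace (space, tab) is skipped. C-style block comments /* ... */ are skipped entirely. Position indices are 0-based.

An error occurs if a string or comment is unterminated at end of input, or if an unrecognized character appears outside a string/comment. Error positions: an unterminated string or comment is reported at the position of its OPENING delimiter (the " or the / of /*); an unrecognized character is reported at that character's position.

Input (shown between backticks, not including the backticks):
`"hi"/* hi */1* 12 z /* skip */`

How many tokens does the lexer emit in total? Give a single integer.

Answer: 5

Derivation:
pos=0: enter STRING mode
pos=0: emit STR "hi" (now at pos=4)
pos=4: enter COMMENT mode (saw '/*')
exit COMMENT mode (now at pos=12)
pos=12: emit NUM '1' (now at pos=13)
pos=13: emit STAR '*'
pos=15: emit NUM '12' (now at pos=17)
pos=18: emit ID 'z' (now at pos=19)
pos=20: enter COMMENT mode (saw '/*')
exit COMMENT mode (now at pos=30)
DONE. 5 tokens: [STR, NUM, STAR, NUM, ID]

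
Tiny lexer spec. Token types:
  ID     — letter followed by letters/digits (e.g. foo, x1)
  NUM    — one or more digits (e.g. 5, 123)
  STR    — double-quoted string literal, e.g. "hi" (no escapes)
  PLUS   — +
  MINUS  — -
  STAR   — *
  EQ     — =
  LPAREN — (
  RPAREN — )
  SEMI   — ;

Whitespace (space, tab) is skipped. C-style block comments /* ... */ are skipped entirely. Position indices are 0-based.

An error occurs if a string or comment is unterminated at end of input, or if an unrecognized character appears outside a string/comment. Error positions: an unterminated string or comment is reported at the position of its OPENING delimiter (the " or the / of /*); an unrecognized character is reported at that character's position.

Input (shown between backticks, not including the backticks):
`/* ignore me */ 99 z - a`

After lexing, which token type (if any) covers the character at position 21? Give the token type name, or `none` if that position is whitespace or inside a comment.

Answer: MINUS

Derivation:
pos=0: enter COMMENT mode (saw '/*')
exit COMMENT mode (now at pos=15)
pos=16: emit NUM '99' (now at pos=18)
pos=19: emit ID 'z' (now at pos=20)
pos=21: emit MINUS '-'
pos=23: emit ID 'a' (now at pos=24)
DONE. 4 tokens: [NUM, ID, MINUS, ID]
Position 21: char is '-' -> MINUS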